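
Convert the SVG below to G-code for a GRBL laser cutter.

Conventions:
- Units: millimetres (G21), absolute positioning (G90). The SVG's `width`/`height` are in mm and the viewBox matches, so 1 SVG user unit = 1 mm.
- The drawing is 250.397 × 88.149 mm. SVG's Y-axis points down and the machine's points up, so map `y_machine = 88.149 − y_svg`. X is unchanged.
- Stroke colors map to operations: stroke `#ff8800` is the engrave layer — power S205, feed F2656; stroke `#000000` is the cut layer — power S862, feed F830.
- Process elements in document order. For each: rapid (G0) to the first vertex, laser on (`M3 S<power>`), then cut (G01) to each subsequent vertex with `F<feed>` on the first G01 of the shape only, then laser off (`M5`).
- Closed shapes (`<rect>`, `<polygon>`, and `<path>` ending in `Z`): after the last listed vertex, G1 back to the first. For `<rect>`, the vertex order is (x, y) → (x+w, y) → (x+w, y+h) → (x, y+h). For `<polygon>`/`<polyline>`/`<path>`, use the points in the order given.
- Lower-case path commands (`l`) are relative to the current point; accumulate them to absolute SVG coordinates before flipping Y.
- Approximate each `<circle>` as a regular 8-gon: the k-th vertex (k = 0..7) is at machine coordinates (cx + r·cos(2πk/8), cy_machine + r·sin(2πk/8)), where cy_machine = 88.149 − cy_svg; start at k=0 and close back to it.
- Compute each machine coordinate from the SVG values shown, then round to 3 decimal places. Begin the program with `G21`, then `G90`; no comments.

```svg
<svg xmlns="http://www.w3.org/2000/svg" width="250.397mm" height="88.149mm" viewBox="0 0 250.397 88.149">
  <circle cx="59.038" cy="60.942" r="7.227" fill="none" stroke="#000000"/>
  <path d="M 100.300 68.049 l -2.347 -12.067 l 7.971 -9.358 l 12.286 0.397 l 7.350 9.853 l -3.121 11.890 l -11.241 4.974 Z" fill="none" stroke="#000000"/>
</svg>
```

Since the viewBox matches the mm dimensions, user units are millimetres directly. The only transform is the Y-flip y_m = 88.149 − y_svg.

Shape 1 is a circle drawn with `<circle>`. Its stroke #000000 means cut at S862, F830. After flipping Y the toolpath is (66.265,27.207) → (64.148,32.317) → (59.038,34.434) → (53.928,32.317) → (51.811,27.207) → (53.928,22.097) → (59.038,19.980) → (64.148,22.097) → (66.265,27.207), returning to the start.

Shape 2 is a regular polygon drawn with `<path>`. Its stroke #000000 means cut at S862, F830. After flipping Y the toolpath is (100.300,20.100) → (97.953,32.167) → (105.924,41.525) → (118.210,41.128) → (125.560,31.275) → (122.439,19.385) → (111.198,14.411) → (100.300,20.100), returning to the start.

G21
G90
G0 X66.265 Y27.207
M3 S862
G01 X64.148 Y32.317 F830
G01 X59.038 Y34.434
G01 X53.928 Y32.317
G01 X51.811 Y27.207
G01 X53.928 Y22.097
G01 X59.038 Y19.980
G01 X64.148 Y22.097
G01 X66.265 Y27.207
M5
G0 X100.300 Y20.100
M3 S862
G01 X97.953 Y32.167 F830
G01 X105.924 Y41.525
G01 X118.210 Y41.128
G01 X125.560 Y31.275
G01 X122.439 Y19.385
G01 X111.198 Y14.411
G01 X100.300 Y20.100
M5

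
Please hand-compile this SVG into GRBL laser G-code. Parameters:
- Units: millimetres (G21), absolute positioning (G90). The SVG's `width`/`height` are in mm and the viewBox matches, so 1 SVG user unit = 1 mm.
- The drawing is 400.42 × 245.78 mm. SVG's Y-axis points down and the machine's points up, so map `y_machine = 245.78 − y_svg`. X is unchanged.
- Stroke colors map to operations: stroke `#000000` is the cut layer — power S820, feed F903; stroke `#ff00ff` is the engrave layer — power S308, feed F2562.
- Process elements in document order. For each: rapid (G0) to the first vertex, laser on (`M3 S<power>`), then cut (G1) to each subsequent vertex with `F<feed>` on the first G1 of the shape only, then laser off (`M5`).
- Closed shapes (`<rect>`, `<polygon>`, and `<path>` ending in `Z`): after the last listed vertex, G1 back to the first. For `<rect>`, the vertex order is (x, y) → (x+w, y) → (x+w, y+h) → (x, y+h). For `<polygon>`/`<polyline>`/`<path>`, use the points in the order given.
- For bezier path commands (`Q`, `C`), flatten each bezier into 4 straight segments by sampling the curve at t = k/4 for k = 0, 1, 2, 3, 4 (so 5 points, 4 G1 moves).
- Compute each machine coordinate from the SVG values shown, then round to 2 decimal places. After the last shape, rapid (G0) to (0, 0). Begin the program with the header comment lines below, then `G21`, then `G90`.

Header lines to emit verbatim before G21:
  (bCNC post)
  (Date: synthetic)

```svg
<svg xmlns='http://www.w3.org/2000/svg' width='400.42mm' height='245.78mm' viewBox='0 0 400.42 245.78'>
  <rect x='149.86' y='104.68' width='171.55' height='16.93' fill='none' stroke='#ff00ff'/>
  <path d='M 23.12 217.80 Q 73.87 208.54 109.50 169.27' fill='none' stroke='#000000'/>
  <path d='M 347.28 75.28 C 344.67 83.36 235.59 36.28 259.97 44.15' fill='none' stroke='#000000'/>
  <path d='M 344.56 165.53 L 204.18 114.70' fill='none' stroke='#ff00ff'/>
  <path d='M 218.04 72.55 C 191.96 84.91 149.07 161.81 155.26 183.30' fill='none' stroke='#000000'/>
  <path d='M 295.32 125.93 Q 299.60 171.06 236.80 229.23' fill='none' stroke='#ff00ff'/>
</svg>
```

(bCNC post)
(Date: synthetic)
G21
G90
G0 X149.86 Y141.10
M3 S308
G1 X321.41 Y141.10 F2562
G1 X321.41 Y124.17
G1 X149.86 Y124.17
G1 X149.86 Y141.10
M5
G0 X23.12 Y27.98
M3 S820
G1 X47.55 Y34.49 F903
G1 X70.09 Y44.74
G1 X90.74 Y58.75
G1 X109.50 Y76.51
M5
G0 X347.28 Y170.50
M3 S820
G1 X329.11 Y173.06 F903
G1 X293.50 Y185.99
G1 X262.96 Y198.95
G1 X259.97 Y201.63
M5
G0 X344.56 Y80.25
M3 S308
G1 X204.18 Y131.08 F2562
M5
G0 X218.04 Y173.23
M3 S820
G1 X196.36 Y153.73 F903
G1 X174.55 Y121.28
G1 X158.79 Y87.11
G1 X155.26 Y62.48
M5
G0 X295.32 Y119.85
M3 S308
G1 X293.27 Y96.47 F2562
G1 X282.83 Y71.46
G1 X264.01 Y44.82
G1 X236.80 Y16.55
M5
G0 X0.00 Y0.00

Since the viewBox matches the mm dimensions, user units are millimetres directly. The only transform is the Y-flip y_m = 245.78 − y_svg.

Shape 1 is a rectangle drawn with `<rect>`. Its stroke #ff00ff means engrave at S308, F2562. After flipping Y the toolpath is (149.86,141.10) → (321.41,141.10) → (321.41,124.17) → (149.86,124.17) → (149.86,141.10), returning to the start.

Shape 2 is a quadratic bezier drawn with `<path>`. Its stroke #000000 means cut at S820, F903. After flipping Y the toolpath is (23.12,27.98) → (47.55,34.49) → (70.09,44.74) → (90.74,58.75) → (109.50,76.51).

Shape 3 is a cubic bezier drawn with `<path>`. Its stroke #000000 means cut at S820, F903. After flipping Y the toolpath is (347.28,170.50) → (329.11,173.06) → (293.50,185.99) → (262.96,198.95) → (259.97,201.63).

Shape 4 is a line segment drawn with `<path>`. Its stroke #ff00ff means engrave at S308, F2562. After flipping Y the toolpath is (344.56,80.25) → (204.18,131.08).

Shape 5 is a cubic bezier drawn with `<path>`. Its stroke #000000 means cut at S820, F903. After flipping Y the toolpath is (218.04,173.23) → (196.36,153.73) → (174.55,121.28) → (158.79,87.11) → (155.26,62.48).

Shape 6 is a quadratic bezier drawn with `<path>`. Its stroke #ff00ff means engrave at S308, F2562. After flipping Y the toolpath is (295.32,119.85) → (293.27,96.47) → (282.83,71.46) → (264.01,44.82) → (236.80,16.55).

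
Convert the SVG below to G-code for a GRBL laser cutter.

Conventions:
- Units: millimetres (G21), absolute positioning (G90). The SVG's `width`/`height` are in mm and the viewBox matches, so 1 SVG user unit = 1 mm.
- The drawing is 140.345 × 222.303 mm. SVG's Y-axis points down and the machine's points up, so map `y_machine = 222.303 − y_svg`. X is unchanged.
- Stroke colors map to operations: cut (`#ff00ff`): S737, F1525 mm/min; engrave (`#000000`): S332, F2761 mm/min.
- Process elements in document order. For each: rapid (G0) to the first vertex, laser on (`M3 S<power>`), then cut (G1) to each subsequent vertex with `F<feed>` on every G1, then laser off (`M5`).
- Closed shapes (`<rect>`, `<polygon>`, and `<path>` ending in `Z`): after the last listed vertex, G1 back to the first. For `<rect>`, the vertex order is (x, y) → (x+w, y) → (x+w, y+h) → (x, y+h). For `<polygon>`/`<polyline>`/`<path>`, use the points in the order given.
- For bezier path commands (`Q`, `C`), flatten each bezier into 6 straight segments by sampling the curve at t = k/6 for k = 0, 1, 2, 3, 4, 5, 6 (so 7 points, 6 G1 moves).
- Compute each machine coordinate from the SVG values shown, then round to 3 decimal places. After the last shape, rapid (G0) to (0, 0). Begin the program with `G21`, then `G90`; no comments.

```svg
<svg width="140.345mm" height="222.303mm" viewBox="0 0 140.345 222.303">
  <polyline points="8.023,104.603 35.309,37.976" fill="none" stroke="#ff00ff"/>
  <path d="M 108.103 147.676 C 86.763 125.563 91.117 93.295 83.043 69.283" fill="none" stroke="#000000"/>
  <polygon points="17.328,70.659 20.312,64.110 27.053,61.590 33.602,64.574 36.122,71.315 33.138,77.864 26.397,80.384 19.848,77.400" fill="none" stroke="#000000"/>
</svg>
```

1 u = 1 mm; y_m = 222.303 − y.

[1] `<polyline>` line segment, #ff00ff→cut S737 F1525: (8.023,117.700) → (35.309,184.327)

[2] `<path>` cubic bezier, #000000→engrave S332 F2761: (108.103,74.627) → (99.398,86.445) → (93.916,99.443) → (90.598,113.111) → (88.386,126.938) → (86.221,140.411) → (83.043,153.020)

[3] `<polygon>` regular polygon, #000000→engrave S332 F2761: (17.328,151.644) → (20.312,158.193) → (27.053,160.713) → (33.602,157.729) → (36.122,150.988) → (33.138,144.439) → (26.397,141.919) → (19.848,144.903) → (17.328,151.644) (closed)

G21
G90
G0 X8.023 Y117.700
M3 S737
G1 X35.309 Y184.327 F1525
M5
G0 X108.103 Y74.627
M3 S332
G1 X99.398 Y86.445 F2761
G1 X93.916 Y99.443 F2761
G1 X90.598 Y113.111 F2761
G1 X88.386 Y126.938 F2761
G1 X86.221 Y140.411 F2761
G1 X83.043 Y153.020 F2761
M5
G0 X17.328 Y151.644
M3 S332
G1 X20.312 Y158.193 F2761
G1 X27.053 Y160.713 F2761
G1 X33.602 Y157.729 F2761
G1 X36.122 Y150.988 F2761
G1 X33.138 Y144.439 F2761
G1 X26.397 Y141.919 F2761
G1 X19.848 Y144.903 F2761
G1 X17.328 Y151.644 F2761
M5
G0 X0.000 Y0.000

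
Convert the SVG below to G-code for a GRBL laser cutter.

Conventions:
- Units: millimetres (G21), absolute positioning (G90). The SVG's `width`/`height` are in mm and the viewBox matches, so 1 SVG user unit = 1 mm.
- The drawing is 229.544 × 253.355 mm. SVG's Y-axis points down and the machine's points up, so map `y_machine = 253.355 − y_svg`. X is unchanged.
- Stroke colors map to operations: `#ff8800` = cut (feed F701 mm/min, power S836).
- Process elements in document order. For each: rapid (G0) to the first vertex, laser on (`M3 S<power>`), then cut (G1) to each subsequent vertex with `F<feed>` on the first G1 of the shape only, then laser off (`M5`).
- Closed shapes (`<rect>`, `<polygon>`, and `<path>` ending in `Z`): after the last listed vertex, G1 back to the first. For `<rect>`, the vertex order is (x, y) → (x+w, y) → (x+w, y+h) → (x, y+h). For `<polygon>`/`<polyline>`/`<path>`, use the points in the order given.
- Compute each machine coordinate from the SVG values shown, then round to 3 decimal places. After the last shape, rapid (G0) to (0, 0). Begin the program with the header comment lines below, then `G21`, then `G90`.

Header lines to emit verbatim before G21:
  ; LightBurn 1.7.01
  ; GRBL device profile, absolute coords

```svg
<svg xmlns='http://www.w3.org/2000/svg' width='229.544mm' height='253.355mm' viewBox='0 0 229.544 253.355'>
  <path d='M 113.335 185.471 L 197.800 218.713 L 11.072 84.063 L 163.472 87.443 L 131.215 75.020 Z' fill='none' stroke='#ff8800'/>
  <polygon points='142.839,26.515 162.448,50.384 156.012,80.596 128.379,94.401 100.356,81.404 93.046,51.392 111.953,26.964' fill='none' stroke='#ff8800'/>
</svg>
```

viewBox `0 0 229.544 253.355` with mm width/height → 1 unit = 1 mm. Flip: y_m = 253.355 − y_svg.

**Shape 1** — `<path>` closed polygon, stroke `#ff8800` → cut (S836, F701). Machine vertices: (113.335,67.884) → (197.800,34.642) → (11.072,169.292) → (163.472,165.912) → (131.215,178.335) → (113.335,67.884). Closed: final G1 returns to the first vertex.

**Shape 2** — `<polygon>` regular polygon, stroke `#ff8800` → cut (S836, F701). Machine vertices: (142.839,226.840) → (162.448,202.971) → (156.012,172.759) → (128.379,158.954) → (100.356,171.951) → (93.046,201.963) → (111.953,226.391) → (142.839,226.840). Closed: final G1 returns to the first vertex.

; LightBurn 1.7.01
; GRBL device profile, absolute coords
G21
G90
G0 X113.335 Y67.884
M3 S836
G1 X197.800 Y34.642 F701
G1 X11.072 Y169.292
G1 X163.472 Y165.912
G1 X131.215 Y178.335
G1 X113.335 Y67.884
M5
G0 X142.839 Y226.840
M3 S836
G1 X162.448 Y202.971 F701
G1 X156.012 Y172.759
G1 X128.379 Y158.954
G1 X100.356 Y171.951
G1 X93.046 Y201.963
G1 X111.953 Y226.391
G1 X142.839 Y226.840
M5
G0 X0.000 Y0.000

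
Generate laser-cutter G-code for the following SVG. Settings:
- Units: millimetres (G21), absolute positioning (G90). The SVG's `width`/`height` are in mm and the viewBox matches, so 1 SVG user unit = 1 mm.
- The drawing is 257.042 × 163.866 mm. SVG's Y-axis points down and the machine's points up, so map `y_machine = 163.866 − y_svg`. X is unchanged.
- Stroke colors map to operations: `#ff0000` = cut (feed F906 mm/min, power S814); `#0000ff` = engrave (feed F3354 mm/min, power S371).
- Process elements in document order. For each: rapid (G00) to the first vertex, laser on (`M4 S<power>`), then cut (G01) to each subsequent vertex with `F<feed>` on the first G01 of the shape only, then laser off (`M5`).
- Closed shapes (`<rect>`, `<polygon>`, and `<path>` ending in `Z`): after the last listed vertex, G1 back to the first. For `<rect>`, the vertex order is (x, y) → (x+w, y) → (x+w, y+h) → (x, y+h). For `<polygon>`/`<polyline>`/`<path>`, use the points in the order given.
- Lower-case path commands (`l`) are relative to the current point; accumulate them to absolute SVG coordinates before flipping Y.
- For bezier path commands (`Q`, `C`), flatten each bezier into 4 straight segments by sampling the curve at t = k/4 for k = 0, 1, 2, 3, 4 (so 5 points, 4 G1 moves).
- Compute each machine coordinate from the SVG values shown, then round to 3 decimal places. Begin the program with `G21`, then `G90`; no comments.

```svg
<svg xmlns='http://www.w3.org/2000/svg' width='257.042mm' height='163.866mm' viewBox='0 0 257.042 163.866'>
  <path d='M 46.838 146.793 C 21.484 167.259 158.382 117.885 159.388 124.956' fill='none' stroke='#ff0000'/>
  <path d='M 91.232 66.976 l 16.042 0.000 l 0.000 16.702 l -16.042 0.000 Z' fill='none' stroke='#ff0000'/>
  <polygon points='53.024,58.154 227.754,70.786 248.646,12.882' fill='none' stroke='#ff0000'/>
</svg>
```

G21
G90
G00 X46.838 Y17.073
M4 S814
G01 X53.586 Y12.845 F906
G01 X93.228 Y22.968
G01 X137.812 Y35.603
G01 X159.388 Y38.910
M5
G00 X91.232 Y96.890
M4 S814
G01 X107.274 Y96.890 F906
G01 X107.274 Y80.188
G01 X91.232 Y80.188
G01 X91.232 Y96.890
M5
G00 X53.024 Y105.712
M4 S814
G01 X227.754 Y93.080 F906
G01 X248.646 Y150.984
G01 X53.024 Y105.712
M5

viewBox `0 0 257.042 163.866` with mm width/height → 1 unit = 1 mm. Flip: y_m = 163.866 − y_svg.

**Shape 1** — `<path>` cubic bezier, stroke `#ff0000` → cut (S814, F906). Control points (SVG): P0=(46.838,146.793), P1=(21.484,167.259), P2=(158.382,117.885), P3=(159.388,124.956); sampled at t=k/4. Machine vertices: (46.838,17.073) → (53.586,12.845) → (93.228,22.968) → (137.812,35.603) → (159.388,38.910). Open path.

**Shape 2** — `<path>` rectangle, stroke `#ff0000` → cut (S814, F906). Machine vertices: (91.232,96.890) → (107.274,96.890) → (107.274,80.188) → (91.232,80.188) → (91.232,96.890). Closed: final G1 returns to the first vertex.

**Shape 3** — `<polygon>` closed polygon, stroke `#ff0000` → cut (S814, F906). Machine vertices: (53.024,105.712) → (227.754,93.080) → (248.646,150.984) → (53.024,105.712). Closed: final G1 returns to the first vertex.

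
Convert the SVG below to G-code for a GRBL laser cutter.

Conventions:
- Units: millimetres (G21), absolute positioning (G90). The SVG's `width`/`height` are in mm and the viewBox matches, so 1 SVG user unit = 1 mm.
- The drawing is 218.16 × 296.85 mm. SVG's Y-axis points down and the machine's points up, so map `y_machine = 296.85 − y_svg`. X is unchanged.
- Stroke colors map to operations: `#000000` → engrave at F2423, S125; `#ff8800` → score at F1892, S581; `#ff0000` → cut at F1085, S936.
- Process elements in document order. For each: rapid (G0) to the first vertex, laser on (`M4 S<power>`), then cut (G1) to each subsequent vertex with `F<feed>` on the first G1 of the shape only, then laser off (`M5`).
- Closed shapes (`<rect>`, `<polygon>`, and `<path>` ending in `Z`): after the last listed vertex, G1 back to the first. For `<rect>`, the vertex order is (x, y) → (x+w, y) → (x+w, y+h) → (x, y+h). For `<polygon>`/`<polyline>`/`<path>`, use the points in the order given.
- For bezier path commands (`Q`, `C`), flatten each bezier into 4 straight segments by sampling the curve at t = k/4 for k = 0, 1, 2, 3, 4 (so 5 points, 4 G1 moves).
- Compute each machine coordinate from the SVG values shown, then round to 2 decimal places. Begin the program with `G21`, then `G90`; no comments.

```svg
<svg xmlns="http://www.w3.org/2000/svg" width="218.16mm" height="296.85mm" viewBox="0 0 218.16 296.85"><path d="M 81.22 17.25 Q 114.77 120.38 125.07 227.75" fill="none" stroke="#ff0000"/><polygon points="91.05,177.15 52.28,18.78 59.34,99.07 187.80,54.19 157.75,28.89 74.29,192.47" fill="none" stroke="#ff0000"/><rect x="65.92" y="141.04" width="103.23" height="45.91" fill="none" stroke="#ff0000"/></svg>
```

viewBox `0 0 218.16 296.85` with mm width/height → 1 unit = 1 mm. Flip: y_m = 296.85 − y_svg.

**Shape 1** — `<path>` quadratic bezier, stroke `#ff0000` → cut (S936, F1085). Control points (SVG): P0=(81.22,17.25), P1=(114.77,120.38), P2=(125.07,227.75); sampled at t=k/4. Machine vertices: (81.22,279.60) → (96.54,227.77) → (108.96,175.41) → (118.47,122.52) → (125.07,69.10). Open path.

**Shape 2** — `<polygon>` closed polygon, stroke `#ff0000` → cut (S936, F1085). Machine vertices: (91.05,119.70) → (52.28,278.07) → (59.34,197.78) → (187.80,242.66) → (157.75,267.96) → (74.29,104.38) → (91.05,119.70). Closed: final G1 returns to the first vertex.

**Shape 3** — `<rect>` rectangle, stroke `#ff0000` → cut (S936, F1085). Machine vertices: (65.92,155.81) → (169.15,155.81) → (169.15,109.90) → (65.92,109.90) → (65.92,155.81). Closed: final G1 returns to the first vertex.

G21
G90
G0 X81.22 Y279.60
M4 S936
G1 X96.54 Y227.77 F1085
G1 X108.96 Y175.41
G1 X118.47 Y122.52
G1 X125.07 Y69.10
M5
G0 X91.05 Y119.70
M4 S936
G1 X52.28 Y278.07 F1085
G1 X59.34 Y197.78
G1 X187.80 Y242.66
G1 X157.75 Y267.96
G1 X74.29 Y104.38
G1 X91.05 Y119.70
M5
G0 X65.92 Y155.81
M4 S936
G1 X169.15 Y155.81 F1085
G1 X169.15 Y109.90
G1 X65.92 Y109.90
G1 X65.92 Y155.81
M5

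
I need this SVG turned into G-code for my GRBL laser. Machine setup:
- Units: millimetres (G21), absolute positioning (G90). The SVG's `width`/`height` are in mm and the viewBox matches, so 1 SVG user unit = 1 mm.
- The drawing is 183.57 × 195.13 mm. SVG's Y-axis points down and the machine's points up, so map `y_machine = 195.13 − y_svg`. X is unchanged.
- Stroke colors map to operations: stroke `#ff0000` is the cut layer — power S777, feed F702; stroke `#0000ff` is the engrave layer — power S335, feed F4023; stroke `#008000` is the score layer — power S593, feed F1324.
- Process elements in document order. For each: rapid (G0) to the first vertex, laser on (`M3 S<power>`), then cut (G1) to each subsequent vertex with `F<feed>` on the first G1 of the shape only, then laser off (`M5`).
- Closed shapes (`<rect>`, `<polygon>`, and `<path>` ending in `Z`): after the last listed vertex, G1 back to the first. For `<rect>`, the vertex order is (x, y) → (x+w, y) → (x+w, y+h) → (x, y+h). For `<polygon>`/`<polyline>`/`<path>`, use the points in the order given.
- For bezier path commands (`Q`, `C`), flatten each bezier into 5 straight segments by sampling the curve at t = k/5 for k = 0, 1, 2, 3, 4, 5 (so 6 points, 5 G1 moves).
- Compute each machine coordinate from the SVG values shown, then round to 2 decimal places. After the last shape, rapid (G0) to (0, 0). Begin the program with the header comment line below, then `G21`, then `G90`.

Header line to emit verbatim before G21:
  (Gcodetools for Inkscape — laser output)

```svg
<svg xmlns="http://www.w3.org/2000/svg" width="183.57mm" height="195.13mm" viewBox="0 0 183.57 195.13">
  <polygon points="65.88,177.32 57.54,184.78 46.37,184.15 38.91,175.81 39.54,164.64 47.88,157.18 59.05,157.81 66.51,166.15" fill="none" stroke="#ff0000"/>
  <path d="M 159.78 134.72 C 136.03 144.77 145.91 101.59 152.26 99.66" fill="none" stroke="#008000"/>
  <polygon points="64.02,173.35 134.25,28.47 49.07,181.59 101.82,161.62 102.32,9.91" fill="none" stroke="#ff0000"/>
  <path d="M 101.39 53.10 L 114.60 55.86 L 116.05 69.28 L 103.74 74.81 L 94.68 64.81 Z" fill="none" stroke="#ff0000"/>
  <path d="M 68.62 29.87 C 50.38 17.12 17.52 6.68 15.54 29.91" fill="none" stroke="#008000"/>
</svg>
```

Since the viewBox matches the mm dimensions, user units are millimetres directly. The only transform is the Y-flip y_m = 195.13 − y_svg.

Shape 1 is a regular polygon drawn with `<polygon>`. Its stroke #ff0000 means cut at S777, F702. After flipping Y the toolpath is (65.88,17.81) → (57.54,10.35) → (46.37,10.98) → (38.91,19.32) → (39.54,30.49) → (47.88,37.95) → (59.05,37.32) → (66.51,28.98) → (65.88,17.81), returning to the start.

Shape 2 is a cubic bezier drawn with `<path>`. Its stroke #008000 means score at S593, F1324. After flipping Y the toolpath is (159.78,60.41) → (149.27,60.01) → (145.04,67.85) → (145.32,79.40) → (148.32,90.12) → (152.26,95.47).

Shape 3 is a closed polygon drawn with `<polygon>`. Its stroke #ff0000 means cut at S777, F702. After flipping Y the toolpath is (64.02,21.78) → (134.25,166.66) → (49.07,13.54) → (101.82,33.51) → (102.32,185.22) → (64.02,21.78), returning to the start.

Shape 4 is a regular polygon drawn with `<path>`. Its stroke #ff0000 means cut at S777, F702. After flipping Y the toolpath is (101.39,142.03) → (114.60,139.27) → (116.05,125.85) → (103.74,120.32) → (94.68,130.32) → (101.39,142.03), returning to the start.

Shape 5 is a cubic bezier drawn with `<path>`. Its stroke #008000 means score at S593, F1324. After flipping Y the toolpath is (68.62,165.26) → (56.29,172.38) → (42.63,177.44) → (29.83,178.94) → (20.07,175.37) → (15.54,165.22).

(Gcodetools for Inkscape — laser output)
G21
G90
G0 X65.88 Y17.81
M3 S777
G1 X57.54 Y10.35 F702
G1 X46.37 Y10.98
G1 X38.91 Y19.32
G1 X39.54 Y30.49
G1 X47.88 Y37.95
G1 X59.05 Y37.32
G1 X66.51 Y28.98
G1 X65.88 Y17.81
M5
G0 X159.78 Y60.41
M3 S593
G1 X149.27 Y60.01 F1324
G1 X145.04 Y67.85
G1 X145.32 Y79.40
G1 X148.32 Y90.12
G1 X152.26 Y95.47
M5
G0 X64.02 Y21.78
M3 S777
G1 X134.25 Y166.66 F702
G1 X49.07 Y13.54
G1 X101.82 Y33.51
G1 X102.32 Y185.22
G1 X64.02 Y21.78
M5
G0 X101.39 Y142.03
M3 S777
G1 X114.60 Y139.27 F702
G1 X116.05 Y125.85
G1 X103.74 Y120.32
G1 X94.68 Y130.32
G1 X101.39 Y142.03
M5
G0 X68.62 Y165.26
M3 S593
G1 X56.29 Y172.38 F1324
G1 X42.63 Y177.44
G1 X29.83 Y178.94
G1 X20.07 Y175.37
G1 X15.54 Y165.22
M5
G0 X0.00 Y0.00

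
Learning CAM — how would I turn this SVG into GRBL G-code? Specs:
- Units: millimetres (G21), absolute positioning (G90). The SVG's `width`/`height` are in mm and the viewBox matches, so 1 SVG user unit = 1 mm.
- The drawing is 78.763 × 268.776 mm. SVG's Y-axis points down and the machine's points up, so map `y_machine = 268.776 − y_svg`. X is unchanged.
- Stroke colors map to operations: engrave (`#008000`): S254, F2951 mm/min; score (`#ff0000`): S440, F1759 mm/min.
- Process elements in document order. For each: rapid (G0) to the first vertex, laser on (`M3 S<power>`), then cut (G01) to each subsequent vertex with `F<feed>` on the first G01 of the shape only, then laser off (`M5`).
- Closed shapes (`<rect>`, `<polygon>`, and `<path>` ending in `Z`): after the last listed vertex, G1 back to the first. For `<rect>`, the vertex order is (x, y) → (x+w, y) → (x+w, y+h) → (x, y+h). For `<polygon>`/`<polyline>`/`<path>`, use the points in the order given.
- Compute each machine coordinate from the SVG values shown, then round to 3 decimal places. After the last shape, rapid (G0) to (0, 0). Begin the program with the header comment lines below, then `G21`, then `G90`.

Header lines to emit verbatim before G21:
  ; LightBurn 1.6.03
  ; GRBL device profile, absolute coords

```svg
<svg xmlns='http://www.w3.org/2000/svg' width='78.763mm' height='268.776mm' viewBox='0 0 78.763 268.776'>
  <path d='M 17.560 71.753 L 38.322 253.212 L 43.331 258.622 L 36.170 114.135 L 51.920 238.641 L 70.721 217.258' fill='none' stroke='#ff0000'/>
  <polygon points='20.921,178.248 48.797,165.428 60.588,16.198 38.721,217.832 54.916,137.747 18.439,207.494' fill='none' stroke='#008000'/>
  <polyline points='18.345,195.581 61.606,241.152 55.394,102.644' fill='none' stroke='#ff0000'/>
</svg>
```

viewBox `0 0 78.763 268.776` with mm width/height → 1 unit = 1 mm. Flip: y_m = 268.776 − y_svg.

**Shape 1** — `<path>` open polyline, stroke `#ff0000` → score (S440, F1759). Machine vertices: (17.560,197.023) → (38.322,15.564) → (43.331,10.154) → (36.170,154.641) → (51.920,30.135) → (70.721,51.518). Open path.

**Shape 2** — `<polygon>` closed polygon, stroke `#008000` → engrave (S254, F2951). Machine vertices: (20.921,90.528) → (48.797,103.348) → (60.588,252.578) → (38.721,50.944) → (54.916,131.029) → (18.439,61.282) → (20.921,90.528). Closed: final G1 returns to the first vertex.

**Shape 3** — `<polyline>` open polyline, stroke `#ff0000` → score (S440, F1759). Machine vertices: (18.345,73.195) → (61.606,27.624) → (55.394,166.132). Open path.

; LightBurn 1.6.03
; GRBL device profile, absolute coords
G21
G90
G0 X17.560 Y197.023
M3 S440
G01 X38.322 Y15.564 F1759
G01 X43.331 Y10.154
G01 X36.170 Y154.641
G01 X51.920 Y30.135
G01 X70.721 Y51.518
M5
G0 X20.921 Y90.528
M3 S254
G01 X48.797 Y103.348 F2951
G01 X60.588 Y252.578
G01 X38.721 Y50.944
G01 X54.916 Y131.029
G01 X18.439 Y61.282
G01 X20.921 Y90.528
M5
G0 X18.345 Y73.195
M3 S440
G01 X61.606 Y27.624 F1759
G01 X55.394 Y166.132
M5
G0 X0.000 Y0.000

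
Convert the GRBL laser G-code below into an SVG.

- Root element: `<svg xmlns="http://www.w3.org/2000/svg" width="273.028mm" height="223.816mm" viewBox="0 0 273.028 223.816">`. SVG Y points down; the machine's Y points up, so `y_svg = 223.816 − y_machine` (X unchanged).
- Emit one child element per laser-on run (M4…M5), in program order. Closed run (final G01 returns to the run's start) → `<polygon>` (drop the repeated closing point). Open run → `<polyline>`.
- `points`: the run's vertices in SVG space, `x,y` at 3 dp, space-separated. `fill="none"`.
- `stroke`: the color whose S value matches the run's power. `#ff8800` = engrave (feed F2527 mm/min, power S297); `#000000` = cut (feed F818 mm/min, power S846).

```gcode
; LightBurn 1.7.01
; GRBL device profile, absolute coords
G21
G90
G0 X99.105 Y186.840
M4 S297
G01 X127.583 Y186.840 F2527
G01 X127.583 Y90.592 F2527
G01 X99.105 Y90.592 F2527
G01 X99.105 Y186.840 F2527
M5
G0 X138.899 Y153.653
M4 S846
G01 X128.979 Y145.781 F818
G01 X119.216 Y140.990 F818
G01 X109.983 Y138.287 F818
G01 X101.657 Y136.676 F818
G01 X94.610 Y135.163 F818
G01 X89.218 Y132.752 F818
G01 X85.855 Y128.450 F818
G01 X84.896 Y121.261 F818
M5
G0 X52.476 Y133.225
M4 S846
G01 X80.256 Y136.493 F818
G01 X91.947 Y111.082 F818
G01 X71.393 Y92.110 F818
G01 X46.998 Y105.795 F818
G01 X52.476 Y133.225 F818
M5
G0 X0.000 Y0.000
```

Each laser-on run becomes one SVG element. Flip Y back into SVG space with y_svg = 223.816 − y_machine.

Run 1: S297 ⇒ engrave layer `#ff8800`. The run returns to its start, so emit a `<polygon>` with points (Y-flipped): 99.105,36.976 127.583,36.976 127.583,133.224 99.105,133.224.

Run 2: the run's S846 means `#000000` (cut). The run is open, so emit a `<polyline>` with points (Y-flipped): 138.899,70.163 128.979,78.035 119.216,82.826 109.983,85.529 101.657,87.140 94.610,88.653 89.218,91.064 85.855,95.366 84.896,102.555.

Run 3: the run's S846 means `#000000` (cut). The run returns to its start, so emit a `<polygon>` with points (Y-flipped): 52.476,90.591 80.256,87.323 91.947,112.734 71.393,131.706 46.998,118.021.

<svg xmlns="http://www.w3.org/2000/svg" width="273.028mm" height="223.816mm" viewBox="0 0 273.028 223.816">
  <polygon points="99.105,36.976 127.583,36.976 127.583,133.224 99.105,133.224" fill="none" stroke="#ff8800"/>
  <polyline points="138.899,70.163 128.979,78.035 119.216,82.826 109.983,85.529 101.657,87.140 94.610,88.653 89.218,91.064 85.855,95.366 84.896,102.555" fill="none" stroke="#000000"/>
  <polygon points="52.476,90.591 80.256,87.323 91.947,112.734 71.393,131.706 46.998,118.021" fill="none" stroke="#000000"/>
</svg>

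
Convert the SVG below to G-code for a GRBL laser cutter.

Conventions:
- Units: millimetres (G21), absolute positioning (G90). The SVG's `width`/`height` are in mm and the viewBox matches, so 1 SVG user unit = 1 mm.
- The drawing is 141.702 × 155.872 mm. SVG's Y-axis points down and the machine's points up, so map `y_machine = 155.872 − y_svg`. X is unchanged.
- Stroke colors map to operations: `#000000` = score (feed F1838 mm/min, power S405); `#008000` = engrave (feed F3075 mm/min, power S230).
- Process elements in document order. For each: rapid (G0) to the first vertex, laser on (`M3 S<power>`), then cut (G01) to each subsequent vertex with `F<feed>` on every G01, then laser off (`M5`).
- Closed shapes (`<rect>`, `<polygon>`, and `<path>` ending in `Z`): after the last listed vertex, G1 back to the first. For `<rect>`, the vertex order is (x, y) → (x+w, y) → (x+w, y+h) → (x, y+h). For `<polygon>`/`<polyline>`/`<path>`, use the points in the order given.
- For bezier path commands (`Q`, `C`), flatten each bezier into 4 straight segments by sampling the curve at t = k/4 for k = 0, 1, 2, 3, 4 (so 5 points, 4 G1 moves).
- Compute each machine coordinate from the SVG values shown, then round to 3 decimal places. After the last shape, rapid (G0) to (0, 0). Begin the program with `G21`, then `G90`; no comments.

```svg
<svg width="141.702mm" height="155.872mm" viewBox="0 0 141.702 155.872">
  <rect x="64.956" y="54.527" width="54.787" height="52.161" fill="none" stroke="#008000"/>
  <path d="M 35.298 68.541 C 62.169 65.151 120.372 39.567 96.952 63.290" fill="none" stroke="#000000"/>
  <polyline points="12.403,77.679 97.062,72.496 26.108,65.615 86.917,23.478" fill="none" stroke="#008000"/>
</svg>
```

G21
G90
G0 X64.956 Y101.345
M3 S230
G01 X119.743 Y101.345 F3075
G01 X119.743 Y49.184 F3075
G01 X64.956 Y49.184 F3075
G01 X64.956 Y101.345 F3075
M5
G0 X35.298 Y87.331
M3 S405
G01 X59.561 Y92.918 F1838
G01 X84.984 Y100.124 F1838
G01 X100.978 Y102.246 F1838
G01 X96.952 Y92.582 F1838
M5
G0 X12.403 Y78.193
M3 S230
G01 X97.062 Y83.376 F3075
G01 X26.108 Y90.257 F3075
G01 X86.917 Y132.394 F3075
M5
G0 X0.000 Y0.000

Since the viewBox matches the mm dimensions, user units are millimetres directly. The only transform is the Y-flip y_m = 155.872 − y_svg.

Shape 1 is a rectangle drawn with `<rect>`. Its stroke #008000 means engrave at S230, F3075. After flipping Y the toolpath is (64.956,101.345) → (119.743,101.345) → (119.743,49.184) → (64.956,49.184) → (64.956,101.345), returning to the start.

Shape 2 is a cubic bezier drawn with `<path>`. Its stroke #000000 means score at S405, F1838. After flipping Y the toolpath is (35.298,87.331) → (59.561,92.918) → (84.984,100.124) → (100.978,102.246) → (96.952,92.582).

Shape 3 is a open polyline drawn with `<polyline>`. Its stroke #008000 means engrave at S230, F3075. After flipping Y the toolpath is (12.403,78.193) → (97.062,83.376) → (26.108,90.257) → (86.917,132.394).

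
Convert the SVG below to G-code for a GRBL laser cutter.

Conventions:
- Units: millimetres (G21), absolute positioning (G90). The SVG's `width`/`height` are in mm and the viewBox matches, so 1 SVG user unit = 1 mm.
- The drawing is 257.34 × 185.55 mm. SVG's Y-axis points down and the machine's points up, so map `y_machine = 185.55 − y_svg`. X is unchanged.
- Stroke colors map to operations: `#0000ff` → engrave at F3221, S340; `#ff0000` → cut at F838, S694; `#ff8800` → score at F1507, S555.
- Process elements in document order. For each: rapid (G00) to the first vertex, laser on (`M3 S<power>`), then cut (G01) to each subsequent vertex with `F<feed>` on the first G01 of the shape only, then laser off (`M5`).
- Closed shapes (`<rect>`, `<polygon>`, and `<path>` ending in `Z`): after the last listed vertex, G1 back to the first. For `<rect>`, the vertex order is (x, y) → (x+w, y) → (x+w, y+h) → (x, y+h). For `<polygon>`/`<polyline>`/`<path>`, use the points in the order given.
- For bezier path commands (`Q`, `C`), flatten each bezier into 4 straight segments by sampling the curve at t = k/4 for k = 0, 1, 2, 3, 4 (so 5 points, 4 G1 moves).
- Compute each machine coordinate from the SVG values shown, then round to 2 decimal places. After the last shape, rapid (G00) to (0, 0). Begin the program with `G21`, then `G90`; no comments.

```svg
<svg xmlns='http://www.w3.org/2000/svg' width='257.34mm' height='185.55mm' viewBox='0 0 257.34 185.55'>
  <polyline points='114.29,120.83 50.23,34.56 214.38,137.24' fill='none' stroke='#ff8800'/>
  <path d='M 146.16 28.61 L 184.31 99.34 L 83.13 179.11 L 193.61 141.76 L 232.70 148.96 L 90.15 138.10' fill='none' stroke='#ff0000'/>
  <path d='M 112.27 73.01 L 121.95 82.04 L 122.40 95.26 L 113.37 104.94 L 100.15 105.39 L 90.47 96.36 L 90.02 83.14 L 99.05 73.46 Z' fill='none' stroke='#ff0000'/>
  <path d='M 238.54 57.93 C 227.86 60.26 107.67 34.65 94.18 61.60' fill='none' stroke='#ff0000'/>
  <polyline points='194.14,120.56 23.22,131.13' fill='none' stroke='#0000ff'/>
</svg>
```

G21
G90
G00 X114.29 Y64.72
M3 S555
G01 X50.23 Y150.99 F1507
G01 X214.38 Y48.31
M5
G00 X146.16 Y156.94
M3 S694
G01 X184.31 Y86.21 F838
G01 X83.13 Y6.44
G01 X193.61 Y43.79
G01 X232.70 Y36.59
G01 X90.15 Y47.45
M5
G00 X112.27 Y112.54
M3 S694
G01 X121.95 Y103.51 F838
G01 X122.40 Y90.29
G01 X113.37 Y80.61
G01 X100.15 Y80.16
G01 X90.47 Y89.19
G01 X90.02 Y102.41
G01 X99.05 Y112.09
G01 X112.27 Y112.54
M5
G00 X238.54 Y127.62
M3 S694
G01 X213.38 Y129.85 F838
G01 X167.41 Y135.02
G01 X120.93 Y135.57
G01 X94.18 Y123.95
M5
G00 X194.14 Y64.99
M3 S340
G01 X23.22 Y54.42 F3221
M5
G00 X0.00 Y0.00

Since the viewBox matches the mm dimensions, user units are millimetres directly. The only transform is the Y-flip y_m = 185.55 − y_svg.

Shape 1 is a open polyline drawn with `<polyline>`. Its stroke #ff8800 means score at S555, F1507. After flipping Y the toolpath is (114.29,64.72) → (50.23,150.99) → (214.38,48.31).

Shape 2 is a open polyline drawn with `<path>`. Its stroke #ff0000 means cut at S694, F838. After flipping Y the toolpath is (146.16,156.94) → (184.31,86.21) → (83.13,6.44) → (193.61,43.79) → (232.70,36.59) → (90.15,47.45).

Shape 3 is a regular polygon drawn with `<path>`. Its stroke #ff0000 means cut at S694, F838. After flipping Y the toolpath is (112.27,112.54) → (121.95,103.51) → (122.40,90.29) → (113.37,80.61) → (100.15,80.16) → (90.47,89.19) → (90.02,102.41) → (99.05,112.09) → (112.27,112.54), returning to the start.

Shape 4 is a cubic bezier drawn with `<path>`. Its stroke #ff0000 means cut at S694, F838. After flipping Y the toolpath is (238.54,127.62) → (213.38,129.85) → (167.41,135.02) → (120.93,135.57) → (94.18,123.95).

Shape 5 is a line segment drawn with `<polyline>`. Its stroke #0000ff means engrave at S340, F3221. After flipping Y the toolpath is (194.14,64.99) → (23.22,54.42).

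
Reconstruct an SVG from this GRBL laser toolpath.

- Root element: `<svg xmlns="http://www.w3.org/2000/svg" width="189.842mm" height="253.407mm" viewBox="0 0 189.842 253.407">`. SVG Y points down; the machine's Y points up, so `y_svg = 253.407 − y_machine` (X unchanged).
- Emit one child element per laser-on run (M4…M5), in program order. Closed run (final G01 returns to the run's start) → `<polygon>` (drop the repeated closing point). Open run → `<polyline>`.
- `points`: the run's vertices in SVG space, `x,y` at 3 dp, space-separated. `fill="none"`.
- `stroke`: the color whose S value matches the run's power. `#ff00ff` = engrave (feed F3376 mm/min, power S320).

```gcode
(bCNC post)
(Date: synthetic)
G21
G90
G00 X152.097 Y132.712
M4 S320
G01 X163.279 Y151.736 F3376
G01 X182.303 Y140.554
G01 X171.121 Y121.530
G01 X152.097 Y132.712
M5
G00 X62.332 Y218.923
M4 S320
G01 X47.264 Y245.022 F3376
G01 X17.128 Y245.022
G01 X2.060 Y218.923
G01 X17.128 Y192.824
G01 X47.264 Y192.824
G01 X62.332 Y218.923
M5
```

<svg xmlns="http://www.w3.org/2000/svg" width="189.842mm" height="253.407mm" viewBox="0 0 189.842 253.407">
  <polygon points="152.097,120.695 163.279,101.671 182.303,112.853 171.121,131.877" fill="none" stroke="#ff00ff"/>
  <polygon points="62.332,34.484 47.264,8.385 17.128,8.385 2.060,34.484 17.128,60.583 47.264,60.583" fill="none" stroke="#ff00ff"/>
</svg>

Machine Y-up, SVG Y-down with viewBox height 253.407, so y_svg = 253.407 − y_machine; X carries over. Every run uses S320, so all elements get stroke `#ff00ff` (engrave).

Run 1: The run returns to its start, so emit a `<polygon>` with points (Y-flipped): 152.097,120.695 163.279,101.671 182.303,112.853 171.121,131.877.

Run 2: The run returns to its start, so emit a `<polygon>` with points (Y-flipped): 62.332,34.484 47.264,8.385 17.128,8.385 2.060,34.484 17.128,60.583 47.264,60.583.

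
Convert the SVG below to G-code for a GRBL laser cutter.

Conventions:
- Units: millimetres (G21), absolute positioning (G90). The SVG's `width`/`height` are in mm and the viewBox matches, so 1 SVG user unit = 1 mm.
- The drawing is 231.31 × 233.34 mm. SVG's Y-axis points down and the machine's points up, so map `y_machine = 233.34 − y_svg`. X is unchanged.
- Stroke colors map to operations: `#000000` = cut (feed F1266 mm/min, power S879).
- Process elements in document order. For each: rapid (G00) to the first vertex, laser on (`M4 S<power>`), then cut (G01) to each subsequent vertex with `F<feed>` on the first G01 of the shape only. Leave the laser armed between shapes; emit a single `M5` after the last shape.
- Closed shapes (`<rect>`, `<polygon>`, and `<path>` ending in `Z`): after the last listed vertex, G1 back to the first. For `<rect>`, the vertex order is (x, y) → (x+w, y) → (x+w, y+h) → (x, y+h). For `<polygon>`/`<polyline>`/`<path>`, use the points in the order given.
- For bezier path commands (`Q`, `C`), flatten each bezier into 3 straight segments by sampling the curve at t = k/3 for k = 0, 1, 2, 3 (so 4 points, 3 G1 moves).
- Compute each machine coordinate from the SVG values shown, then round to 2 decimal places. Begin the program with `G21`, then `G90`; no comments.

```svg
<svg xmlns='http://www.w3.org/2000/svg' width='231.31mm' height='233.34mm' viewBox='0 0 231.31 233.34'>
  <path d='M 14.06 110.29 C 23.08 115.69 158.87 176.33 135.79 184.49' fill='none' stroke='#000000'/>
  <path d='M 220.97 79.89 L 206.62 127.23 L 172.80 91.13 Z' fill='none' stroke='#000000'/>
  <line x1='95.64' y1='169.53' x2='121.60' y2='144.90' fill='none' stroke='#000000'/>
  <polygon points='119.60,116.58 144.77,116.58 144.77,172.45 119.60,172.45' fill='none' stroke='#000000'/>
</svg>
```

G21
G90
G00 X14.06 Y123.05
M4 S879
G01 X54.76 Y103.23 F1266
G01 X116.49 Y70.51
G01 X135.79 Y48.85
G00 X220.97 Y153.45
M4 S879
G01 X206.62 Y106.11 F1266
G01 X172.80 Y142.21
G01 X220.97 Y153.45
G00 X95.64 Y63.81
M4 S879
G01 X121.60 Y88.44 F1266
G00 X119.60 Y116.76
M4 S879
G01 X144.77 Y116.76 F1266
G01 X144.77 Y60.89
G01 X119.60 Y60.89
G01 X119.60 Y116.76
M5

viewBox `0 0 231.31 233.34` with mm width/height → 1 unit = 1 mm. Flip: y_m = 233.34 − y_svg.

**Shape 1** — `<path>` cubic bezier, stroke `#000000` → cut (S879, F1266). Control points (SVG): P0=(14.06,110.29), P1=(23.08,115.69), P2=(158.87,176.33), P3=(135.79,184.49); sampled at t=k/3. Machine vertices: (14.06,123.05) → (54.76,103.23) → (116.49,70.51) → (135.79,48.85). Open path.

**Shape 2** — `<path>` regular polygon, stroke `#000000` → cut (S879, F1266). Machine vertices: (220.97,153.45) → (206.62,106.11) → (172.80,142.21) → (220.97,153.45). Closed: final G1 returns to the first vertex.

**Shape 3** — `<line>` line segment, stroke `#000000` → cut (S879, F1266). Machine vertices: (95.64,63.81) → (121.60,88.44). Open path.

**Shape 4** — `<polygon>` rectangle, stroke `#000000` → cut (S879, F1266). Machine vertices: (119.60,116.76) → (144.77,116.76) → (144.77,60.89) → (119.60,60.89) → (119.60,116.76). Closed: final G1 returns to the first vertex.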